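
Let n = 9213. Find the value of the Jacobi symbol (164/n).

Pull out 2^2: since 9213 ≡ 5 (mod 8), (2/9213) = -1, so (2/9213)^2 = +1.
Reciprocity: 41 ≡ 1 and 9213 ≡ 1 (mod 4), so (41/9213) = +(9213/41).
Reduce top mod 41: now compute (29/41).
Reciprocity: 29 ≡ 1 and 41 ≡ 1 (mod 4), so (29/41) = +(41/29).
Reduce top mod 29: now compute (12/29).
Pull out 2^2: since 29 ≡ 5 (mod 8), (2/29) = -1, so (2/29)^2 = +1.
Reciprocity: 3 ≡ 3 and 29 ≡ 1 (mod 4), so (3/29) = +(29/3).
Reduce top mod 3: now compute (2/3).
Pull out 2: since 3 ≡ 3 (mod 8), (2/3) = -1.
Reached (1/3) = 1. Collecting the sign flips along the way, the symbol is -1.

-1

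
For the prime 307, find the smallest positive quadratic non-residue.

2

(2/307) = −1, so 2 is the smallest positive non-residue mod 307.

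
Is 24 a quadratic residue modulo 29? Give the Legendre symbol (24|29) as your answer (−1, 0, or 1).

Euler's criterion: (24/29) ≡ 24^14 (mod 29).
24^2 ≡ 25 (mod 29)
24^4 ≡ 16 (mod 29)
24^8 ≡ 24 (mod 29)
24^14 = 24^(8+4+2) ≡ 1 (mod 29).
Result is 1, so (24/29) = 1.

1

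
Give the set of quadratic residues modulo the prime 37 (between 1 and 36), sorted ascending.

Square k = 1,…,18 (k and 37−k give the same square):
1²=1, 2²=4, 3²=9, 4²=16, 5²=25, 6²=36, 7²≡12, 8²≡27, 9²≡7, 10²≡26, 11²≡10, 12²≡33, 13²≡21, 14²≡11, 15²≡3, 16²≡34, 17²≡30, 18²≡28 (mod 37).
So the quadratic residues mod 37 are {1, 3, 4, 7, 9, 10, 11, 12, 16, 21, 25, 26, 27, 28, 30, 33, 34, 36}.

1, 3, 4, 7, 9, 10, 11, 12, 16, 21, 25, 26, 27, 28, 30, 33, 34, 36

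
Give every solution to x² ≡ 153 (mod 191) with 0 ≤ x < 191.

Since 191 ≡ 3 (mod 4), a square root of 153 is 153^((191+1)/4) = 153^48 mod 191.
Repeated squaring: 153^2≡107, 153^4≡180, 153^8≡121, 153^16≡125, 153^32≡154 (mod 191).
153^48 = 153^(32+16) ≡ 150 (mod 191).
Check: 150² = 22500 ≡ 153 (mod 191). The two roots are 41 and 150.

41, 150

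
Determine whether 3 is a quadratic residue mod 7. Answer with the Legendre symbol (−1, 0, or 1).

-1

Reciprocity: 3 ≡ 3 and 7 ≡ 3 (mod 4), so (3/7) = −(7/3).
Reduce top mod 3: now compute (1/3).
Reached (1/3) = 1. Collecting the sign flips along the way, the symbol is -1.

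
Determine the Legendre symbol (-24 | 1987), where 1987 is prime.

First reduce: -24 ≡ 1963 (mod 1987).
Reciprocity: 1963 ≡ 3 and 1987 ≡ 3 (mod 4), so (1963/1987) = −(1987/1963).
Reduce top mod 1963: now compute (24/1963).
Pull out 2^3: since 1963 ≡ 3 (mod 8), (2/1963) = -1, so (2/1963)^3 = -1.
Reciprocity: 3 ≡ 3 and 1963 ≡ 3 (mod 4), so (3/1963) = −(1963/3).
Reduce top mod 3: now compute (1/3).
Reached (1/3) = 1. Collecting the sign flips along the way, the symbol is -1.

-1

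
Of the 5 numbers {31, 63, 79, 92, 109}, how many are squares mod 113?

(31/113) = +1 → QR.
(63/113) = +1 → QR.
(79/113) = -1 → non-residue.
(92/113) = -1 → non-residue.
(109/113) = +1 → QR.
Total quadratic residues among the 5: 3.

3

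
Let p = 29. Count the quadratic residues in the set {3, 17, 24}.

1

(3/29) = -1 → non-residue.
(17/29) = -1 → non-residue.
(24/29) = +1 → QR.
Total quadratic residues among the 3: 1.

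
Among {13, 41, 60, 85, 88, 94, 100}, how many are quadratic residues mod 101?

(13/101) = +1 → QR.
(41/101) = -1 → non-residue.
(60/101) = -1 → non-residue.
(85/101) = +1 → QR.
(88/101) = +1 → QR.
(94/101) = -1 → non-residue.
(100/101) = +1 → QR.
Total quadratic residues among the 7: 4.

4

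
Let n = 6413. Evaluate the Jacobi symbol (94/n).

Pull out 2: since 6413 ≡ 5 (mod 8), (2/6413) = -1.
Reciprocity: 47 ≡ 3 and 6413 ≡ 1 (mod 4), so (47/6413) = +(6413/47).
Reduce top mod 47: now compute (21/47).
Reciprocity: 21 ≡ 1 and 47 ≡ 3 (mod 4), so (21/47) = +(47/21).
Reduce top mod 21: now compute (5/21).
Reciprocity: 5 ≡ 1 and 21 ≡ 1 (mod 4), so (5/21) = +(21/5).
Reduce top mod 5: now compute (1/5).
Reached (1/5) = 1. Collecting the sign flips along the way, the symbol is -1.

-1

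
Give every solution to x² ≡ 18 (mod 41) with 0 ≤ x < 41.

41 ≡ 1 (mod 4), so we find a root by search.
Trying successive values, 10² = 100 ≡ 18 (mod 41). The other root is 41 − 10 = 31.

10, 31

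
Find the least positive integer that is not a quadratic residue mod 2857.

5

(2/2857) = +1, so 2 is a residue.
(3/2857) = +1, so 3 is a residue.
(4/2857) = +1, so 4 is a residue.
(5/2857) = −1, so 5 is the smallest positive non-residue mod 2857.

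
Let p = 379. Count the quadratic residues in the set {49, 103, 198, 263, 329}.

(49/379) = +1 → QR.
(103/379) = +1 → QR.
(198/379) = +1 → QR.
(263/379) = +1 → QR.
(329/379) = +1 → QR.
Total quadratic residues among the 5: 5.

5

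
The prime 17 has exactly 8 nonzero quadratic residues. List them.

1 2 4 8 9 13 15 16

Square k = 1,…,8 (k and 17−k give the same square):
1²=1, 2²=4, 3²=9, 4²=16, 5²≡8, 6²≡2, 7²≡15, 8²≡13 (mod 17).
So the quadratic residues mod 17 are {1, 2, 4, 8, 9, 13, 15, 16}.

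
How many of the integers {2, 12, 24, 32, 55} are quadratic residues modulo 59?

1

(2/59) = -1 → non-residue.
(12/59) = +1 → QR.
(24/59) = -1 → non-residue.
(32/59) = -1 → non-residue.
(55/59) = -1 → non-residue.
Total quadratic residues among the 5: 1.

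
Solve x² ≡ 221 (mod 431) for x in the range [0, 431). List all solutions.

Since 431 ≡ 3 (mod 4), a square root of 221 is 221^((431+1)/4) = 221^108 mod 431.
Repeated squaring: 221^2≡138, 221^4≡80, 221^8≡366, 221^16≡346, 221^32≡329, 221^64≡60 (mod 431).
221^108 = 221^(64+32+8+4) ≡ 253 (mod 431).
Check: 253² = 64009 ≡ 221 (mod 431). The two roots are 178 and 253.

178, 253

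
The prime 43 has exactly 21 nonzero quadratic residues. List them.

1 4 6 9 10 11 13 14 15 16 17 21 23 24 25 31 35 36 38 40 41

Square k = 1,…,21 (k and 43−k give the same square):
1²=1, 2²=4, 3²=9, 4²=16, 5²=25, 6²=36, 7²≡6, 8²≡21, 9²≡38, 10²≡14, 11²≡35, 12²≡15, 13²≡40, 14²≡24, 15²≡10, 16²≡41, 17²≡31, 18²≡23, 19²≡17, 20²≡13, 21²≡11 (mod 43).
So the quadratic residues mod 43 are {1, 4, 6, 9, 10, 11, 13, 14, 15, 16, 17, 21, 23, 24, 25, 31, 35, 36, 38, 40, 41}.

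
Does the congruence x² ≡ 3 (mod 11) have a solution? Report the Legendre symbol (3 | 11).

1

Reciprocity: 3 ≡ 3 and 11 ≡ 3 (mod 4), so (3/11) = −(11/3).
Reduce top mod 3: now compute (2/3).
Pull out 2: since 3 ≡ 3 (mod 8), (2/3) = -1.
Reached (1/3) = 1. Collecting the sign flips along the way, the symbol is +1.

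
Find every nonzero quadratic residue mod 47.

Square k = 1,…,23 (k and 47−k give the same square):
1²=1, 2²=4, 3²=9, 4²=16, 5²=25, 6²=36, 7²≡2, 8²≡17, 9²≡34, 10²≡6, 11²≡27, 12²≡3, 13²≡28, 14²≡8, 15²≡37, 16²≡21, 17²≡7, 18²≡42, 19²≡32, 20²≡24, 21²≡18, 22²≡14, 23²≡12 (mod 47).
So the quadratic residues mod 47 are {1, 2, 3, 4, 6, 7, 8, 9, 12, 14, 16, 17, 18, 21, 24, 25, 27, 28, 32, 34, 36, 37, 42}.

1,2,3,4,6,7,8,9,12,14,16,17,18,21,24,25,27,28,32,34,36,37,42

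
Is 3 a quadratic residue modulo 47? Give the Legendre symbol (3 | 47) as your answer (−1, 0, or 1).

Euler's criterion: (3/47) ≡ 3^23 (mod 47).
3^2 ≡ 9 (mod 47)
3^4 ≡ 34 (mod 47)
3^8 ≡ 28 (mod 47)
3^16 ≡ 32 (mod 47)
3^23 = 3^(16+4+2+1) ≡ 1 (mod 47).
Result is 1, so (3/47) = 1.

1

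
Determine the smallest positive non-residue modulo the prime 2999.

(2/2999) = +1, so 2 is a residue.
(3/2999) = +1, so 3 is a residue.
(4/2999) = +1, so 4 is a residue.
(5/2999) = +1, so 5 is a residue.
(6/2999) = +1, so 6 is a residue.
(7/2999) = +1, so 7 is a residue.
(8/2999) = +1, so 8 is a residue.
(9/2999) = +1, so 9 is a residue.
(10/2999) = +1, so 10 is a residue.
(11/2999) = +1, so 11 is a residue.
(12/2999) = +1, so 12 is a residue.
(13/2999) = +1, so 13 is a residue.
(14/2999) = +1, so 14 is a residue.
(15/2999) = +1, so 15 is a residue.
(16/2999) = +1, so 16 is a residue.
(17/2999) = −1, so 17 is the smallest positive non-residue mod 2999.

17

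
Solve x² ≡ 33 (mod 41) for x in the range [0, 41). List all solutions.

19, 22

41 ≡ 1 (mod 4), so we find a root by search.
Trying successive values, 19² = 361 ≡ 33 (mod 41). The other root is 41 − 19 = 22.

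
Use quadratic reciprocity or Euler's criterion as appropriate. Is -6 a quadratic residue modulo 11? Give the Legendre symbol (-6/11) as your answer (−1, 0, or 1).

Euler's criterion: (-6/11) ≡ 5^5 (mod 11).
5^2 ≡ 3 (mod 11)
5^4 ≡ 9 (mod 11)
5^5 = 5^(4+1) ≡ 1 (mod 11).
Result is 1, so (-6/11) = 1.

1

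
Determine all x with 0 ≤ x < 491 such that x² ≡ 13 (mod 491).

Since 491 ≡ 3 (mod 4), a square root of 13 is 13^((491+1)/4) = 13^123 mod 491.
Repeated squaring: 13^2≡169, 13^4≡83, 13^8≡15, 13^16≡225, 13^32≡52, 13^64≡249 (mod 491).
13^123 = 13^(64+32+16+8+2+1) ≡ 133 (mod 491).
Check: 133² = 17689 ≡ 13 (mod 491). The two roots are 133 and 358.

133, 358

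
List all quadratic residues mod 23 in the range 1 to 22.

Square k = 1,…,11 (k and 23−k give the same square):
1²=1, 2²=4, 3²=9, 4²=16, 5²≡2, 6²≡13, 7²≡3, 8²≡18, 9²≡12, 10²≡8, 11²≡6 (mod 23).
So the quadratic residues mod 23 are {1, 2, 3, 4, 6, 8, 9, 12, 13, 16, 18}.

1, 2, 3, 4, 6, 8, 9, 12, 13, 16, 18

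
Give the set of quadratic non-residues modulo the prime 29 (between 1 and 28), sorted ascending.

2, 3, 8, 10, 11, 12, 14, 15, 17, 18, 19, 21, 26, 27

Square k = 1,…,14 (k and 29−k give the same square):
1²=1, 2²=4, 3²=9, 4²=16, 5²=25, 6²≡7, 7²≡20, 8²≡6, 9²≡23, 10²≡13, 11²≡5, 12²≡28, 13²≡24, 14²≡22 (mod 29).
The residues are {1, 4, 5, 6, 7, 9, 13, 16, 20, 22, 23, 24, 25, 28}; the non-residues are the remaining 14 nonzero classes.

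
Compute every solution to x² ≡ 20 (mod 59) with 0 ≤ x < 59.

16, 43

Since 59 ≡ 3 (mod 4), a square root of 20 is 20^((59+1)/4) = 20^15 mod 59.
Repeated squaring: 20^2≡46, 20^4≡51, 20^8≡5 (mod 59).
20^15 = 20^(8+4+2+1) ≡ 16 (mod 59).
Check: 16² = 256 ≡ 20 (mod 59). The two roots are 16 and 43.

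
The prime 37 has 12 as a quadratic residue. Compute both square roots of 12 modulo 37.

37 ≡ 1 (mod 4), so we find a root by search.
Trying successive values, 7² = 49 ≡ 12 (mod 37). The other root is 37 − 7 = 30.

7, 30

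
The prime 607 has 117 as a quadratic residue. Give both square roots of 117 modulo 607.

Since 607 ≡ 3 (mod 4), a square root of 117 is 117^((607+1)/4) = 117^152 mod 607.
Repeated squaring: 117^2≡335, 117^4≡537, 117^8≡44, 117^16≡115, 117^32≡478, 117^64≡252, 117^128≡376 (mod 607).
117^152 = 117^(128+16+8) ≡ 222 (mod 607).
Check: 222² = 49284 ≡ 117 (mod 607). The two roots are 222 and 385.

222, 385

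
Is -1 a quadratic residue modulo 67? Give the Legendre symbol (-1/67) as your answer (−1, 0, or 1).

First reduce: -1 ≡ 66 (mod 67).
Pull out 2: since 67 ≡ 3 (mod 8), (2/67) = -1.
Reciprocity: 33 ≡ 1 and 67 ≡ 3 (mod 4), so (33/67) = +(67/33).
Reduce top mod 33: now compute (1/33).
Reached (1/33) = 1. Collecting the sign flips along the way, the symbol is -1.

-1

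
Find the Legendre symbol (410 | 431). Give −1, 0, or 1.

1

Pull out 2: since 431 ≡ 7 (mod 8), (2/431) = +1.
Reciprocity: 205 ≡ 1 and 431 ≡ 3 (mod 4), so (205/431) = +(431/205).
Reduce top mod 205: now compute (21/205).
Reciprocity: 21 ≡ 1 and 205 ≡ 1 (mod 4), so (21/205) = +(205/21).
Reduce top mod 21: now compute (16/21).
Pull out 2^4: since 21 ≡ 5 (mod 8), (2/21) = -1, so (2/21)^4 = +1.
Reached (1/21) = 1. Collecting the sign flips along the way, the symbol is +1.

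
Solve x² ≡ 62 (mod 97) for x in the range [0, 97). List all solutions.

97 ≡ 1 (mod 4), so we find a root by search.
Trying successive values, 16² = 256 ≡ 62 (mod 97). The other root is 97 − 16 = 81.

16, 81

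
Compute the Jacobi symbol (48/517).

Pull out 2^4: since 517 ≡ 5 (mod 8), (2/517) = -1, so (2/517)^4 = +1.
Reciprocity: 3 ≡ 3 and 517 ≡ 1 (mod 4), so (3/517) = +(517/3).
Reduce top mod 3: now compute (1/3).
Reached (1/3) = 1. Collecting the sign flips along the way, the symbol is +1.

1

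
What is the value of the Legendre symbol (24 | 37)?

-1

Euler's criterion: (24/37) ≡ 24^18 (mod 37).
24^2 ≡ 21 (mod 37)
24^4 ≡ 34 (mod 37)
24^8 ≡ 9 (mod 37)
24^16 ≡ 7 (mod 37)
24^18 = 24^(16+2) ≡ 36 (mod 37).
Result is 36 ≡ −1, so (24/37) = −1.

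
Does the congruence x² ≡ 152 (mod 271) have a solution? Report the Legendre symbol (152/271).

Pull out 2^3: since 271 ≡ 7 (mod 8), (2/271) = +1, so (2/271)^3 = +1.
Reciprocity: 19 ≡ 3 and 271 ≡ 3 (mod 4), so (19/271) = −(271/19).
Reduce top mod 19: now compute (5/19).
Reciprocity: 5 ≡ 1 and 19 ≡ 3 (mod 4), so (5/19) = +(19/5).
Reduce top mod 5: now compute (4/5).
Pull out 2^2: since 5 ≡ 5 (mod 8), (2/5) = -1, so (2/5)^2 = +1.
Reached (1/5) = 1. Collecting the sign flips along the way, the symbol is -1.

-1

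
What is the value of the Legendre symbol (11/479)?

Reciprocity: 11 ≡ 3 and 479 ≡ 3 (mod 4), so (11/479) = −(479/11).
Reduce top mod 11: now compute (6/11).
Pull out 2: since 11 ≡ 3 (mod 8), (2/11) = -1.
Reciprocity: 3 ≡ 3 and 11 ≡ 3 (mod 4), so (3/11) = −(11/3).
Reduce top mod 3: now compute (2/3).
Pull out 2: since 3 ≡ 3 (mod 8), (2/3) = -1.
Reached (1/3) = 1. Collecting the sign flips along the way, the symbol is +1.

1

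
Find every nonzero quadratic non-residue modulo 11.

Square k = 1,…,5 (k and 11−k give the same square):
1²=1, 2²=4, 3²=9, 4²≡5, 5²≡3 (mod 11).
The residues are {1, 3, 4, 5, 9}; the non-residues are the remaining 5 nonzero classes.

2 6 7 8 10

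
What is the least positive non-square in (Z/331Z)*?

2

(2/331) = −1, so 2 is the smallest positive non-residue mod 331.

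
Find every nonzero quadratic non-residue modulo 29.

Square k = 1,…,14 (k and 29−k give the same square):
1²=1, 2²=4, 3²=9, 4²=16, 5²=25, 6²≡7, 7²≡20, 8²≡6, 9²≡23, 10²≡13, 11²≡5, 12²≡28, 13²≡24, 14²≡22 (mod 29).
The residues are {1, 4, 5, 6, 7, 9, 13, 16, 20, 22, 23, 24, 25, 28}; the non-residues are the remaining 14 nonzero classes.

2 3 8 10 11 12 14 15 17 18 19 21 26 27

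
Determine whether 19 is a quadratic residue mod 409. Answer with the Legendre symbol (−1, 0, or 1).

Reciprocity: 19 ≡ 3 and 409 ≡ 1 (mod 4), so (19/409) = +(409/19).
Reduce top mod 19: now compute (10/19).
Pull out 2: since 19 ≡ 3 (mod 8), (2/19) = -1.
Reciprocity: 5 ≡ 1 and 19 ≡ 3 (mod 4), so (5/19) = +(19/5).
Reduce top mod 5: now compute (4/5).
Pull out 2^2: since 5 ≡ 5 (mod 8), (2/5) = -1, so (2/5)^2 = +1.
Reached (1/5) = 1. Collecting the sign flips along the way, the symbol is -1.

-1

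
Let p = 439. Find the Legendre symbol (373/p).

Euler's criterion: (373/439) ≡ 373^219 (mod 439).
373^2 ≡ 405 (mod 439)
373^4 ≡ 278 (mod 439)
373^8 ≡ 20 (mod 439)
373^16 ≡ 400 (mod 439)
373^32 ≡ 204 (mod 439)
373^64 ≡ 350 (mod 439)
373^128 ≡ 19 (mod 439)
373^219 = 373^(128+64+16+8+2+1) ≡ 1 (mod 439).
Result is 1, so (373/439) = 1.

1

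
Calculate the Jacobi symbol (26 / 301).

1

Pull out 2: since 301 ≡ 5 (mod 8), (2/301) = -1.
Reciprocity: 13 ≡ 1 and 301 ≡ 1 (mod 4), so (13/301) = +(301/13).
Reduce top mod 13: now compute (2/13).
Pull out 2: since 13 ≡ 5 (mod 8), (2/13) = -1.
Reached (1/13) = 1. Collecting the sign flips along the way, the symbol is +1.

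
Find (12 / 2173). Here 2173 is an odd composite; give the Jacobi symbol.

Pull out 2^2: since 2173 ≡ 5 (mod 8), (2/2173) = -1, so (2/2173)^2 = +1.
Reciprocity: 3 ≡ 3 and 2173 ≡ 1 (mod 4), so (3/2173) = +(2173/3).
Reduce top mod 3: now compute (1/3).
Reached (1/3) = 1. Collecting the sign flips along the way, the symbol is +1.

1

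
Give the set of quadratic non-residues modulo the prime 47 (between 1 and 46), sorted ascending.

5 10 11 13 15 19 20 22 23 26 29 30 31 33 35 38 39 40 41 43 44 45 46

Square k = 1,…,23 (k and 47−k give the same square):
1²=1, 2²=4, 3²=9, 4²=16, 5²=25, 6²=36, 7²≡2, 8²≡17, 9²≡34, 10²≡6, 11²≡27, 12²≡3, 13²≡28, 14²≡8, 15²≡37, 16²≡21, 17²≡7, 18²≡42, 19²≡32, 20²≡24, 21²≡18, 22²≡14, 23²≡12 (mod 47).
The residues are {1, 2, 3, 4, 6, 7, 8, 9, 12, 14, 16, 17, 18, 21, 24, 25, 27, 28, 32, 34, 36, 37, 42}; the non-residues are the remaining 23 nonzero classes.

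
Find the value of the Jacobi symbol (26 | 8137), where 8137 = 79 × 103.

Pull out 2: since 8137 ≡ 1 (mod 8), (2/8137) = +1.
Reciprocity: 13 ≡ 1 and 8137 ≡ 1 (mod 4), so (13/8137) = +(8137/13).
Reduce top mod 13: now compute (12/13).
Pull out 2^2: since 13 ≡ 5 (mod 8), (2/13) = -1, so (2/13)^2 = +1.
Reciprocity: 3 ≡ 3 and 13 ≡ 1 (mod 4), so (3/13) = +(13/3).
Reduce top mod 3: now compute (1/3).
Reached (1/3) = 1. Collecting the sign flips along the way, the symbol is +1.

1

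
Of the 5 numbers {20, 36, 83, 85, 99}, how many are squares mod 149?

3

(20/149) = +1 → QR.
(36/149) = +1 → QR.
(83/149) = -1 → non-residue.
(85/149) = +1 → QR.
(99/149) = -1 → non-residue.
Total quadratic residues among the 5: 3.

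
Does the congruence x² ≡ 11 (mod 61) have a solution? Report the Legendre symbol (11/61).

-1

Reciprocity: 11 ≡ 3 and 61 ≡ 1 (mod 4), so (11/61) = +(61/11).
Reduce top mod 11: now compute (6/11).
Pull out 2: since 11 ≡ 3 (mod 8), (2/11) = -1.
Reciprocity: 3 ≡ 3 and 11 ≡ 3 (mod 4), so (3/11) = −(11/3).
Reduce top mod 3: now compute (2/3).
Pull out 2: since 3 ≡ 3 (mod 8), (2/3) = -1.
Reached (1/3) = 1. Collecting the sign flips along the way, the symbol is -1.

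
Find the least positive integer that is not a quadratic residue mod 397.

(2/397) = −1, so 2 is the smallest positive non-residue mod 397.

2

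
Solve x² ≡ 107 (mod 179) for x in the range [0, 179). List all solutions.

69, 110

Since 179 ≡ 3 (mod 4), a square root of 107 is 107^((179+1)/4) = 107^45 mod 179.
Repeated squaring: 107^2≡172, 107^4≡49, 107^8≡74, 107^16≡106, 107^32≡138 (mod 179).
107^45 = 107^(32+8+4+1) ≡ 110 (mod 179).
Check: 110² = 12100 ≡ 107 (mod 179). The two roots are 69 and 110.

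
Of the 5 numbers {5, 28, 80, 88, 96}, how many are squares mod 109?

4

(5/109) = +1 → QR.
(28/109) = +1 → QR.
(80/109) = +1 → QR.
(88/109) = +1 → QR.
(96/109) = -1 → non-residue.
Total quadratic residues among the 5: 4.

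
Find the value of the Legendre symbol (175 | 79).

-1

Euler's criterion: (175/79) ≡ 17^39 (mod 79).
17^2 ≡ 52 (mod 79)
17^4 ≡ 18 (mod 79)
17^8 ≡ 8 (mod 79)
17^16 ≡ 64 (mod 79)
17^32 ≡ 67 (mod 79)
17^39 = 17^(32+4+2+1) ≡ 78 (mod 79).
Result is 78 ≡ −1, so (175/79) = −1.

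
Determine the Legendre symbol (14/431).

Pull out 2: since 431 ≡ 7 (mod 8), (2/431) = +1.
Reciprocity: 7 ≡ 3 and 431 ≡ 3 (mod 4), so (7/431) = −(431/7).
Reduce top mod 7: now compute (4/7).
Pull out 2^2: since 7 ≡ 7 (mod 8), (2/7) = +1, so (2/7)^2 = +1.
Reached (1/7) = 1. Collecting the sign flips along the way, the symbol is -1.

-1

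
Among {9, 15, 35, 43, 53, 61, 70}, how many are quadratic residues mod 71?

(9/71) = +1 → QR.
(15/71) = +1 → QR.
(35/71) = -1 → non-residue.
(43/71) = +1 → QR.
(53/71) = -1 → non-residue.
(61/71) = -1 → non-residue.
(70/71) = -1 → non-residue.
Total quadratic residues among the 7: 3.

3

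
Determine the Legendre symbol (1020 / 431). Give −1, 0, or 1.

-1

Euler's criterion: (1020/431) ≡ 158^215 (mod 431).
158^2 ≡ 397 (mod 431)
158^4 ≡ 294 (mod 431)
158^8 ≡ 236 (mod 431)
158^16 ≡ 97 (mod 431)
158^32 ≡ 358 (mod 431)
158^64 ≡ 157 (mod 431)
158^128 ≡ 82 (mod 431)
158^215 = 158^(128+64+16+4+2+1) ≡ 430 (mod 431).
Result is 430 ≡ −1, so (1020/431) = −1.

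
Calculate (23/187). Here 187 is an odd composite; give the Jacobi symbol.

-1

Reciprocity: 23 ≡ 3 and 187 ≡ 3 (mod 4), so (23/187) = −(187/23).
Reduce top mod 23: now compute (3/23).
Reciprocity: 3 ≡ 3 and 23 ≡ 3 (mod 4), so (3/23) = −(23/3).
Reduce top mod 3: now compute (2/3).
Pull out 2: since 3 ≡ 3 (mod 8), (2/3) = -1.
Reached (1/3) = 1. Collecting the sign flips along the way, the symbol is -1.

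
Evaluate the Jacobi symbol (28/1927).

-1

Pull out 2^2: since 1927 ≡ 7 (mod 8), (2/1927) = +1, so (2/1927)^2 = +1.
Reciprocity: 7 ≡ 3 and 1927 ≡ 3 (mod 4), so (7/1927) = −(1927/7).
Reduce top mod 7: now compute (2/7).
Pull out 2: since 7 ≡ 7 (mod 8), (2/7) = +1.
Reached (1/7) = 1. Collecting the sign flips along the way, the symbol is -1.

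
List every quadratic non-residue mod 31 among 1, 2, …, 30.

3 6 11 12 13 15 17 21 22 23 24 26 27 29 30

Square k = 1,…,15 (k and 31−k give the same square):
1²=1, 2²=4, 3²=9, 4²=16, 5²=25, 6²≡5, 7²≡18, 8²≡2, 9²≡19, 10²≡7, 11²≡28, 12²≡20, 13²≡14, 14²≡10, 15²≡8 (mod 31).
The residues are {1, 2, 4, 5, 7, 8, 9, 10, 14, 16, 18, 19, 20, 25, 28}; the non-residues are the remaining 15 nonzero classes.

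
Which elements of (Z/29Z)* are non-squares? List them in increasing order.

2, 3, 8, 10, 11, 12, 14, 15, 17, 18, 19, 21, 26, 27

Square k = 1,…,14 (k and 29−k give the same square):
1²=1, 2²=4, 3²=9, 4²=16, 5²=25, 6²≡7, 7²≡20, 8²≡6, 9²≡23, 10²≡13, 11²≡5, 12²≡28, 13²≡24, 14²≡22 (mod 29).
The residues are {1, 4, 5, 6, 7, 9, 13, 16, 20, 22, 23, 24, 25, 28}; the non-residues are the remaining 14 nonzero classes.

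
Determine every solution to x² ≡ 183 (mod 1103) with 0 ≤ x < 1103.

Since 1103 ≡ 3 (mod 4), a square root of 183 is 183^((1103+1)/4) = 183^276 mod 1103.
Repeated squaring: 183^2≡399, 183^4≡369, 183^8≡492, 183^16≡507, 183^32≡50, 183^64≡294, 183^128≡402, 183^256≡566 (mod 1103).
183^276 = 183^(256+16+4) ≡ 978 (mod 1103).
Check: 978² = 956484 ≡ 183 (mod 1103). The two roots are 125 and 978.

125, 978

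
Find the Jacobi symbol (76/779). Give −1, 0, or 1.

Pull out 2^2: since 779 ≡ 3 (mod 8), (2/779) = -1, so (2/779)^2 = +1.
Reciprocity: 19 ≡ 3 and 779 ≡ 3 (mod 4), so (19/779) = −(779/19).
Reduce top mod 19: now compute (0/19).
Top reduces to 0: gcd > 1, so the symbol is 0.

0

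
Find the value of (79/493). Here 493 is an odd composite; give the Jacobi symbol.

1

Reciprocity: 79 ≡ 3 and 493 ≡ 1 (mod 4), so (79/493) = +(493/79).
Reduce top mod 79: now compute (19/79).
Reciprocity: 19 ≡ 3 and 79 ≡ 3 (mod 4), so (19/79) = −(79/19).
Reduce top mod 19: now compute (3/19).
Reciprocity: 3 ≡ 3 and 19 ≡ 3 (mod 4), so (3/19) = −(19/3).
Reduce top mod 3: now compute (1/3).
Reached (1/3) = 1. Collecting the sign flips along the way, the symbol is +1.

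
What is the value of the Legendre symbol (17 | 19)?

Euler's criterion: (17/19) ≡ 17^9 (mod 19).
17^2 ≡ 4 (mod 19)
17^4 ≡ 16 (mod 19)
17^8 ≡ 9 (mod 19)
17^9 = 17^(8+1) ≡ 1 (mod 19).
Result is 1, so (17/19) = 1.

1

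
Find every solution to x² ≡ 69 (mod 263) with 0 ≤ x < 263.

73, 190

Since 263 ≡ 3 (mod 4), a square root of 69 is 69^((263+1)/4) = 69^66 mod 263.
Repeated squaring: 69^2≡27, 69^4≡203, 69^8≡181, 69^16≡149, 69^32≡109, 69^64≡46 (mod 263).
69^66 = 69^(64+2) ≡ 190 (mod 263).
Check: 190² = 36100 ≡ 69 (mod 263). The two roots are 73 and 190.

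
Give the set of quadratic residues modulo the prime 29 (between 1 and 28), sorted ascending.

Square k = 1,…,14 (k and 29−k give the same square):
1²=1, 2²=4, 3²=9, 4²=16, 5²=25, 6²≡7, 7²≡20, 8²≡6, 9²≡23, 10²≡13, 11²≡5, 12²≡28, 13²≡24, 14²≡22 (mod 29).
So the quadratic residues mod 29 are {1, 4, 5, 6, 7, 9, 13, 16, 20, 22, 23, 24, 25, 28}.

1, 4, 5, 6, 7, 9, 13, 16, 20, 22, 23, 24, 25, 28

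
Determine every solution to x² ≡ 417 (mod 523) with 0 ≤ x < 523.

225, 298

Since 523 ≡ 3 (mod 4), a square root of 417 is 417^((523+1)/4) = 417^131 mod 523.
Repeated squaring: 417^2≡253, 417^4≡203, 417^8≡415, 417^16≡158, 417^32≡383, 417^64≡249, 417^128≡287 (mod 523).
417^131 = 417^(128+2+1) ≡ 225 (mod 523).
Check: 225² = 50625 ≡ 417 (mod 523). The two roots are 225 and 298.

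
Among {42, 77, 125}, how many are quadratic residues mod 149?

(42/149) = +1 → QR.
(77/149) = -1 → non-residue.
(125/149) = +1 → QR.
Total quadratic residues among the 3: 2.

2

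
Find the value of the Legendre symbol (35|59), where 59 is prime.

Euler's criterion: (35/59) ≡ 35^29 (mod 59).
35^2 ≡ 45 (mod 59)
35^4 ≡ 19 (mod 59)
35^8 ≡ 7 (mod 59)
35^16 ≡ 49 (mod 59)
35^29 = 35^(16+8+4+1) ≡ 1 (mod 59).
Result is 1, so (35/59) = 1.

1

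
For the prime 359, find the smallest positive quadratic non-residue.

(2/359) = +1, so 2 is a residue.
(3/359) = +1, so 3 is a residue.
(4/359) = +1, so 4 is a residue.
(5/359) = +1, so 5 is a residue.
(6/359) = +1, so 6 is a residue.
(7/359) = −1, so 7 is the smallest positive non-residue mod 359.

7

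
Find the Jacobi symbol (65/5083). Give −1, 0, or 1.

Reciprocity: 65 ≡ 1 and 5083 ≡ 3 (mod 4), so (65/5083) = +(5083/65).
Reduce top mod 65: now compute (13/65).
Reciprocity: 13 ≡ 1 and 65 ≡ 1 (mod 4), so (13/65) = +(65/13).
Reduce top mod 13: now compute (0/13).
Top reduces to 0: gcd > 1, so the symbol is 0.

0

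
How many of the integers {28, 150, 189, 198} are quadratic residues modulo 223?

1

(28/223) = +1 → QR.
(150/223) = -1 → non-residue.
(189/223) = -1 → non-residue.
(198/223) = -1 → non-residue.
Total quadratic residues among the 4: 1.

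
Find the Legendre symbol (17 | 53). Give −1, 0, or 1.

1

Reciprocity: 17 ≡ 1 and 53 ≡ 1 (mod 4), so (17/53) = +(53/17).
Reduce top mod 17: now compute (2/17).
Pull out 2: since 17 ≡ 1 (mod 8), (2/17) = +1.
Reached (1/17) = 1. Collecting the sign flips along the way, the symbol is +1.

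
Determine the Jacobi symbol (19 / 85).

1

Reciprocity: 19 ≡ 3 and 85 ≡ 1 (mod 4), so (19/85) = +(85/19).
Reduce top mod 19: now compute (9/19).
Reciprocity: 9 ≡ 1 and 19 ≡ 3 (mod 4), so (9/19) = +(19/9).
Reduce top mod 9: now compute (1/9).
Reached (1/9) = 1. Collecting the sign flips along the way, the symbol is +1.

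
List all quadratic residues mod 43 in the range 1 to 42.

1 4 6 9 10 11 13 14 15 16 17 21 23 24 25 31 35 36 38 40 41

Square k = 1,…,21 (k and 43−k give the same square):
1²=1, 2²=4, 3²=9, 4²=16, 5²=25, 6²=36, 7²≡6, 8²≡21, 9²≡38, 10²≡14, 11²≡35, 12²≡15, 13²≡40, 14²≡24, 15²≡10, 16²≡41, 17²≡31, 18²≡23, 19²≡17, 20²≡13, 21²≡11 (mod 43).
So the quadratic residues mod 43 are {1, 4, 6, 9, 10, 11, 13, 14, 15, 16, 17, 21, 23, 24, 25, 31, 35, 36, 38, 40, 41}.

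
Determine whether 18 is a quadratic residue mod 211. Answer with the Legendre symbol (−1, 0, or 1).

Pull out 2: since 211 ≡ 3 (mod 8), (2/211) = -1.
Reciprocity: 9 ≡ 1 and 211 ≡ 3 (mod 4), so (9/211) = +(211/9).
Reduce top mod 9: now compute (4/9).
Pull out 2^2: since 9 ≡ 1 (mod 8), (2/9) = +1, so (2/9)^2 = +1.
Reached (1/9) = 1. Collecting the sign flips along the way, the symbol is -1.

-1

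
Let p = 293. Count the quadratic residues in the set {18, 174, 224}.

1

(18/293) = -1 → non-residue.
(174/293) = -1 → non-residue.
(224/293) = +1 → QR.
Total quadratic residues among the 3: 1.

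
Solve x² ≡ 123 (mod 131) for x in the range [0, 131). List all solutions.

Since 131 ≡ 3 (mod 4), a square root of 123 is 123^((131+1)/4) = 123^33 mod 131.
Repeated squaring: 123^2≡64, 123^4≡35, 123^8≡46, 123^16≡20, 123^32≡7 (mod 131).
123^33 = 123^(32+1) ≡ 75 (mod 131).
Check: 75² = 5625 ≡ 123 (mod 131). The two roots are 56 and 75.

56, 75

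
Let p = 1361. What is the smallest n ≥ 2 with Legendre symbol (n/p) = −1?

3

(2/1361) = +1, so 2 is a residue.
(3/1361) = −1, so 3 is the smallest positive non-residue mod 1361.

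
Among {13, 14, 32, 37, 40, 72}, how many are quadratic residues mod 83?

(13/83) = -1 → non-residue.
(14/83) = -1 → non-residue.
(32/83) = -1 → non-residue.
(37/83) = +1 → QR.
(40/83) = +1 → QR.
(72/83) = -1 → non-residue.
Total quadratic residues among the 6: 2.

2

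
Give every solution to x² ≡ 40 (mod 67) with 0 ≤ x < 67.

Since 67 ≡ 3 (mod 4), a square root of 40 is 40^((67+1)/4) = 40^17 mod 67.
Repeated squaring: 40^2≡59, 40^4≡64, 40^8≡9, 40^16≡14 (mod 67).
40^17 = 40^(16+1) ≡ 24 (mod 67).
Check: 24² = 576 ≡ 40 (mod 67). The two roots are 24 and 43.

24, 43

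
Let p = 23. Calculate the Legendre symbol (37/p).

-1

Euler's criterion: (37/23) ≡ 14^11 (mod 23).
14^2 ≡ 12 (mod 23)
14^4 ≡ 6 (mod 23)
14^8 ≡ 13 (mod 23)
14^11 = 14^(8+2+1) ≡ 22 (mod 23).
Result is 22 ≡ −1, so (37/23) = −1.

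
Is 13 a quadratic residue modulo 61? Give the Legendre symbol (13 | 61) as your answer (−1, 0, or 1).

Reciprocity: 13 ≡ 1 and 61 ≡ 1 (mod 4), so (13/61) = +(61/13).
Reduce top mod 13: now compute (9/13).
Reciprocity: 9 ≡ 1 and 13 ≡ 1 (mod 4), so (9/13) = +(13/9).
Reduce top mod 9: now compute (4/9).
Pull out 2^2: since 9 ≡ 1 (mod 8), (2/9) = +1, so (2/9)^2 = +1.
Reached (1/9) = 1. Collecting the sign flips along the way, the symbol is +1.

1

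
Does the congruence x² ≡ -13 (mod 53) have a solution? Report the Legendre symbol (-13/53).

1

Euler's criterion: (-13/53) ≡ 40^26 (mod 53).
40^2 ≡ 10 (mod 53)
40^4 ≡ 47 (mod 53)
40^8 ≡ 36 (mod 53)
40^16 ≡ 24 (mod 53)
40^26 = 40^(16+8+2) ≡ 1 (mod 53).
Result is 1, so (-13/53) = 1.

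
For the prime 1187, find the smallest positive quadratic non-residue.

2

(2/1187) = −1, so 2 is the smallest positive non-residue mod 1187.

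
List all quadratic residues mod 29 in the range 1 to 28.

Square k = 1,…,14 (k and 29−k give the same square):
1²=1, 2²=4, 3²=9, 4²=16, 5²=25, 6²≡7, 7²≡20, 8²≡6, 9²≡23, 10²≡13, 11²≡5, 12²≡28, 13²≡24, 14²≡22 (mod 29).
So the quadratic residues mod 29 are {1, 4, 5, 6, 7, 9, 13, 16, 20, 22, 23, 24, 25, 28}.

1, 4, 5, 6, 7, 9, 13, 16, 20, 22, 23, 24, 25, 28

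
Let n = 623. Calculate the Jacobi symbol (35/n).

0

Reciprocity: 35 ≡ 3 and 623 ≡ 3 (mod 4), so (35/623) = −(623/35).
Reduce top mod 35: now compute (28/35).
Pull out 2^2: since 35 ≡ 3 (mod 8), (2/35) = -1, so (2/35)^2 = +1.
Reciprocity: 7 ≡ 3 and 35 ≡ 3 (mod 4), so (7/35) = −(35/7).
Reduce top mod 7: now compute (0/7).
Top reduces to 0: gcd > 1, so the symbol is 0.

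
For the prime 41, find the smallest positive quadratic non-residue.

3

(2/41) = +1, so 2 is a residue.
(3/41) = −1, so 3 is the smallest positive non-residue mod 41.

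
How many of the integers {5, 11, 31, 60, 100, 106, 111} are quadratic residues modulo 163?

3

(5/163) = -1 → non-residue.
(11/163) = -1 → non-residue.
(31/163) = -1 → non-residue.
(60/163) = +1 → QR.
(100/163) = +1 → QR.
(106/163) = -1 → non-residue.
(111/163) = +1 → QR.
Total quadratic residues among the 7: 3.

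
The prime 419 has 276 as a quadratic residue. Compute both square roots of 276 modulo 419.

81, 338

Since 419 ≡ 3 (mod 4), a square root of 276 is 276^((419+1)/4) = 276^105 mod 419.
Repeated squaring: 276^2≡337, 276^4≡20, 276^8≡400, 276^16≡361, 276^32≡12, 276^64≡144 (mod 419).
276^105 = 276^(64+32+8+1) ≡ 81 (mod 419).
Check: 81² = 6561 ≡ 276 (mod 419). The two roots are 81 and 338.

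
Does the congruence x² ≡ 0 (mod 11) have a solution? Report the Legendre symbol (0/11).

Top reduces to 0: gcd > 1, so the symbol is 0.

0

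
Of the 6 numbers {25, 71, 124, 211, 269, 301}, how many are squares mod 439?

(25/439) = +1 → QR.
(71/439) = +1 → QR.
(124/439) = -1 → non-residue.
(211/439) = +1 → QR.
(269/439) = +1 → QR.
(301/439) = -1 → non-residue.
Total quadratic residues among the 6: 4.

4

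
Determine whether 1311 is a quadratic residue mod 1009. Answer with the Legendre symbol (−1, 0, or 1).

Euler's criterion: (1311/1009) ≡ 302^504 (mod 1009).
302^2 ≡ 394 (mod 1009)
302^4 ≡ 859 (mod 1009)
302^8 ≡ 302 (mod 1009)
302^16 ≡ 394 (mod 1009)
302^32 ≡ 859 (mod 1009)
302^64 ≡ 302 (mod 1009)
302^128 ≡ 394 (mod 1009)
302^256 ≡ 859 (mod 1009)
302^504 = 302^(256+128+64+32+16+8) ≡ 1 (mod 1009).
Result is 1, so (1311/1009) = 1.

1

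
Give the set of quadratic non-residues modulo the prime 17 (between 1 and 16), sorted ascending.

Square k = 1,…,8 (k and 17−k give the same square):
1²=1, 2²=4, 3²=9, 4²=16, 5²≡8, 6²≡2, 7²≡15, 8²≡13 (mod 17).
The residues are {1, 2, 4, 8, 9, 13, 15, 16}; the non-residues are the remaining 8 nonzero classes.

3, 5, 6, 7, 10, 11, 12, 14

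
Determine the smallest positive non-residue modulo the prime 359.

7

(2/359) = +1, so 2 is a residue.
(3/359) = +1, so 3 is a residue.
(4/359) = +1, so 4 is a residue.
(5/359) = +1, so 5 is a residue.
(6/359) = +1, so 6 is a residue.
(7/359) = −1, so 7 is the smallest positive non-residue mod 359.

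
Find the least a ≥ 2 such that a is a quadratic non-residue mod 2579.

(2/2579) = −1, so 2 is the smallest positive non-residue mod 2579.

2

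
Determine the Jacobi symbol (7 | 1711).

1

Reciprocity: 7 ≡ 3 and 1711 ≡ 3 (mod 4), so (7/1711) = −(1711/7).
Reduce top mod 7: now compute (3/7).
Reciprocity: 3 ≡ 3 and 7 ≡ 3 (mod 4), so (3/7) = −(7/3).
Reduce top mod 3: now compute (1/3).
Reached (1/3) = 1. Collecting the sign flips along the way, the symbol is +1.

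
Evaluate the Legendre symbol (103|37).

Euler's criterion: (103/37) ≡ 29^18 (mod 37).
29^2 ≡ 27 (mod 37)
29^4 ≡ 26 (mod 37)
29^8 ≡ 10 (mod 37)
29^16 ≡ 26 (mod 37)
29^18 = 29^(16+2) ≡ 36 (mod 37).
Result is 36 ≡ −1, so (103/37) = −1.

-1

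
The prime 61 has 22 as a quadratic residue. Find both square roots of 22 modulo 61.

12, 49

61 ≡ 1 (mod 4), so we find a root by search.
Trying successive values, 12² = 144 ≡ 22 (mod 61). The other root is 61 − 12 = 49.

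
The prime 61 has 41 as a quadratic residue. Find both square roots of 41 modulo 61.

61 ≡ 1 (mod 4), so we find a root by search.
Trying successive values, 23² = 529 ≡ 41 (mod 61). The other root is 61 − 23 = 38.

23, 38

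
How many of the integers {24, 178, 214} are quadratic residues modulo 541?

2

(24/541) = -1 → non-residue.
(178/541) = +1 → QR.
(214/541) = +1 → QR.
Total quadratic residues among the 3: 2.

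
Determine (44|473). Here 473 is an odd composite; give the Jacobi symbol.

Pull out 2^2: since 473 ≡ 1 (mod 8), (2/473) = +1, so (2/473)^2 = +1.
Reciprocity: 11 ≡ 3 and 473 ≡ 1 (mod 4), so (11/473) = +(473/11).
Reduce top mod 11: now compute (0/11).
Top reduces to 0: gcd > 1, so the symbol is 0.

0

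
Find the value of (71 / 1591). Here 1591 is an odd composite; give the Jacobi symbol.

Reciprocity: 71 ≡ 3 and 1591 ≡ 3 (mod 4), so (71/1591) = −(1591/71).
Reduce top mod 71: now compute (29/71).
Reciprocity: 29 ≡ 1 and 71 ≡ 3 (mod 4), so (29/71) = +(71/29).
Reduce top mod 29: now compute (13/29).
Reciprocity: 13 ≡ 1 and 29 ≡ 1 (mod 4), so (13/29) = +(29/13).
Reduce top mod 13: now compute (3/13).
Reciprocity: 3 ≡ 3 and 13 ≡ 1 (mod 4), so (3/13) = +(13/3).
Reduce top mod 3: now compute (1/3).
Reached (1/3) = 1. Collecting the sign flips along the way, the symbol is -1.

-1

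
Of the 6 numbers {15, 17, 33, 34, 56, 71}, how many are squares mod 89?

3

(15/89) = -1 → non-residue.
(17/89) = +1 → QR.
(33/89) = -1 → non-residue.
(34/89) = +1 → QR.
(56/89) = -1 → non-residue.
(71/89) = +1 → QR.
Total quadratic residues among the 6: 3.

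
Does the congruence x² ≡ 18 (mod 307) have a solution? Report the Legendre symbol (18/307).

Pull out 2: since 307 ≡ 3 (mod 8), (2/307) = -1.
Reciprocity: 9 ≡ 1 and 307 ≡ 3 (mod 4), so (9/307) = +(307/9).
Reduce top mod 9: now compute (1/9).
Reached (1/9) = 1. Collecting the sign flips along the way, the symbol is -1.

-1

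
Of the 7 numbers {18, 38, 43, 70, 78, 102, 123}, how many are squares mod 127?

3

(18/127) = +1 → QR.
(38/127) = +1 → QR.
(43/127) = -1 → non-residue.
(70/127) = +1 → QR.
(78/127) = -1 → non-residue.
(102/127) = -1 → non-residue.
(123/127) = -1 → non-residue.
Total quadratic residues among the 7: 3.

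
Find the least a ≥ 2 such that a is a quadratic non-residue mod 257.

(2/257) = +1, so 2 is a residue.
(3/257) = −1, so 3 is the smallest positive non-residue mod 257.

3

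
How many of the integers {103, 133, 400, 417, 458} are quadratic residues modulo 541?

4

(103/541) = +1 → QR.
(133/541) = +1 → QR.
(400/541) = +1 → QR.
(417/541) = +1 → QR.
(458/541) = -1 → non-residue.
Total quadratic residues among the 5: 4.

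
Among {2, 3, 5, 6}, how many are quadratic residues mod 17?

(2/17) = +1 → QR.
(3/17) = -1 → non-residue.
(5/17) = -1 → non-residue.
(6/17) = -1 → non-residue.
Total quadratic residues among the 4: 1.

1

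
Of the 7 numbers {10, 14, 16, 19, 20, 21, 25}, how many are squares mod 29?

3

(10/29) = -1 → non-residue.
(14/29) = -1 → non-residue.
(16/29) = +1 → QR.
(19/29) = -1 → non-residue.
(20/29) = +1 → QR.
(21/29) = -1 → non-residue.
(25/29) = +1 → QR.
Total quadratic residues among the 7: 3.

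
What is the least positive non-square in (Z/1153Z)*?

(2/1153) = +1, so 2 is a residue.
(3/1153) = +1, so 3 is a residue.
(4/1153) = +1, so 4 is a residue.
(5/1153) = −1, so 5 is the smallest positive non-residue mod 1153.

5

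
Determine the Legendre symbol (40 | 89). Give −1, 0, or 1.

Euler's criterion: (40/89) ≡ 40^44 (mod 89).
40^2 ≡ 87 (mod 89)
40^4 ≡ 4 (mod 89)
40^8 ≡ 16 (mod 89)
40^16 ≡ 78 (mod 89)
40^32 ≡ 32 (mod 89)
40^44 = 40^(32+8+4) ≡ 1 (mod 89).
Result is 1, so (40/89) = 1.

1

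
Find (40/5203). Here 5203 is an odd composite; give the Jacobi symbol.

Pull out 2^3: since 5203 ≡ 3 (mod 8), (2/5203) = -1, so (2/5203)^3 = -1.
Reciprocity: 5 ≡ 1 and 5203 ≡ 3 (mod 4), so (5/5203) = +(5203/5).
Reduce top mod 5: now compute (3/5).
Reciprocity: 3 ≡ 3 and 5 ≡ 1 (mod 4), so (3/5) = +(5/3).
Reduce top mod 3: now compute (2/3).
Pull out 2: since 3 ≡ 3 (mod 8), (2/3) = -1.
Reached (1/3) = 1. Collecting the sign flips along the way, the symbol is +1.

1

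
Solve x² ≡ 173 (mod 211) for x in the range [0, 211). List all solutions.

Since 211 ≡ 3 (mod 4), a square root of 173 is 173^((211+1)/4) = 173^53 mod 211.
Repeated squaring: 173^2≡178, 173^4≡34, 173^8≡101, 173^16≡73, 173^32≡54 (mod 211).
173^53 = 173^(32+16+4+1) ≡ 54 (mod 211).
Check: 54² = 2916 ≡ 173 (mod 211). The two roots are 54 and 157.

54, 157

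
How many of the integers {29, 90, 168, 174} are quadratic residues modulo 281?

(29/281) = +1 → QR.
(90/281) = +1 → QR.
(168/281) = -1 → non-residue.
(174/281) = -1 → non-residue.
Total quadratic residues among the 4: 2.

2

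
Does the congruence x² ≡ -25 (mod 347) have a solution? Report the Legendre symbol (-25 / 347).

Euler's criterion: (-25/347) ≡ 322^173 (mod 347).
322^2 ≡ 278 (mod 347)
322^4 ≡ 250 (mod 347)
322^8 ≡ 40 (mod 347)
322^16 ≡ 212 (mod 347)
322^32 ≡ 181 (mod 347)
322^64 ≡ 143 (mod 347)
322^128 ≡ 323 (mod 347)
322^173 = 322^(128+32+8+4+1) ≡ 346 (mod 347).
Result is 346 ≡ −1, so (-25/347) = −1.

-1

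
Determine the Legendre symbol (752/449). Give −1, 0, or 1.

First reduce: 752 ≡ 303 (mod 449).
Reciprocity: 303 ≡ 3 and 449 ≡ 1 (mod 4), so (303/449) = +(449/303).
Reduce top mod 303: now compute (146/303).
Pull out 2: since 303 ≡ 7 (mod 8), (2/303) = +1.
Reciprocity: 73 ≡ 1 and 303 ≡ 3 (mod 4), so (73/303) = +(303/73).
Reduce top mod 73: now compute (11/73).
Reciprocity: 11 ≡ 3 and 73 ≡ 1 (mod 4), so (11/73) = +(73/11).
Reduce top mod 11: now compute (7/11).
Reciprocity: 7 ≡ 3 and 11 ≡ 3 (mod 4), so (7/11) = −(11/7).
Reduce top mod 7: now compute (4/7).
Pull out 2^2: since 7 ≡ 7 (mod 8), (2/7) = +1, so (2/7)^2 = +1.
Reached (1/7) = 1. Collecting the sign flips along the way, the symbol is -1.

-1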